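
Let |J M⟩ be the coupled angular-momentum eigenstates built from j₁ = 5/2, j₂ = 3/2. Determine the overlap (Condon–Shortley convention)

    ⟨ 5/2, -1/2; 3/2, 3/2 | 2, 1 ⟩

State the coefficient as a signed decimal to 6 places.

+√(9/28) ≈ +0.566947

triangle: 2!*3!*1!/7! = 12/5040
(j±m)!: 2!*3!*3!*0!*3!*1! = 432
prefactor² = (2J+1)*Δ*N² = 36/7
  k=2: +1/(2!*0!*1!*1!*2!*0!) = 1/4
Σ = 1/4  ⇒  CG² = 36/7*1/4² = 9/28
CG = +√(9/28) = +0.566947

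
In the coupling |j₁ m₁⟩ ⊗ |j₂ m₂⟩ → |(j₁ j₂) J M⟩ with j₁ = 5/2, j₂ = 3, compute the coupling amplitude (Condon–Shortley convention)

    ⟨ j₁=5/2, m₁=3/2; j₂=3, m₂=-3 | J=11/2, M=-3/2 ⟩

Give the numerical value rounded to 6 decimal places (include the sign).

triangle: 0!*5!*6!/12! = 86400/479001600
(j±m)!: 4!*1!*0!*6!*4!*7! = 2090188800
prefactor² = (2J+1)*Δ*N² = 49766400/11
  k=0: +1/(0!*0!*1!*0!*4!*6!) = 1/17280
Σ = 1/17280  ⇒  CG² = 49766400/11*1/17280² = 1/66
CG = +√(1/66) = +0.123091

+0.123091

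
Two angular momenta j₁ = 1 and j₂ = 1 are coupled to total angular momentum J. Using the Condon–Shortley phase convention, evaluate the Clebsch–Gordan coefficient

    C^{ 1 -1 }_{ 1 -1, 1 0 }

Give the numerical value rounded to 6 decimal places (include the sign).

j₁+j₂−J=1  J+j₁−j₂=1  J−j₁+j₂=1  j₁+j₂+J+1=4
(j₁±m₁, j₂±m₂, J±M) = (0,2,1,1,0,2)
P² = 1/2
sum k=1..1:
  [1] −1/1 = -1
S = -1
C² = P²·S² = 1/2 ; C = -0.707107

-0.707107  (= −√(1/2))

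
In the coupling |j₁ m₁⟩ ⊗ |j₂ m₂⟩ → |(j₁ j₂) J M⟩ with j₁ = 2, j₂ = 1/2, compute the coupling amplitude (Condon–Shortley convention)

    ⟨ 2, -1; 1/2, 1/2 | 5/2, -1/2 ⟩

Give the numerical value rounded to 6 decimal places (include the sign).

+√(2/5) = +0.632456

j₁+j₂−J=0  J+j₁−j₂=4  J−j₁+j₂=1  j₁+j₂+J+1=6
(j₁±m₁, j₂±m₂, J±M) = (1,3,1,0,2,3)
P² = 72/5
sum k=0..0:
  [0] +1/6 = 1/6
S = 1/6
C² = P²·S² = 2/5 ; C = +0.632456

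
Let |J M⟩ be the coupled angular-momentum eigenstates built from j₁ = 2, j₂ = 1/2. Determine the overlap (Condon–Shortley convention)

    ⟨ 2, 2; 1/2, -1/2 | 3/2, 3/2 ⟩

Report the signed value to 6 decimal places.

+0.894427

√[4·1!3!0!/5! · 4!0!0!1!3!0!] = √(144/5)
  +(−1)^0/∏(0,1,0,0,3,0)! = 1/6  (running 1/6)
⟨..|..⟩ = √(144/5)·(1/6) = +0.894427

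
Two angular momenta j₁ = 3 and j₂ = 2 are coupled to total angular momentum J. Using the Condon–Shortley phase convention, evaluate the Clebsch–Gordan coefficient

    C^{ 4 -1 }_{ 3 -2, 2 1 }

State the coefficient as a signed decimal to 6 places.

√[9·1!5!3!/10! · 1!5!3!1!3!5!] = √(6480/7)
  +(−1)^0/∏(0,1,5,3,0,0)! = 1/720  (running 1/720)
  +(−1)^1/∏(1,0,4,2,1,1)! = -1/48  (running -7/360)
⟨..|..⟩ = √(6480/7)·(-7/360) = -0.591608

-0.591608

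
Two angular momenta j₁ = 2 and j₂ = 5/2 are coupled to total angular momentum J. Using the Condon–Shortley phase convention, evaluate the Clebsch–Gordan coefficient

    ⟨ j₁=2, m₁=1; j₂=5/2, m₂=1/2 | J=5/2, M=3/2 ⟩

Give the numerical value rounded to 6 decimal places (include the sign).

triangle: 2!*2!*3!/8! = 24/40320
(j±m)!: 3!*1!*3!*2!*4!*1! = 1728
prefactor² = (2J+1)*Δ*N² = 216/35
  k=0: +1/(0!*2!*1!*3!*1!*0!) = 1/12
  k=1: −1/(1!*1!*0!*2!*2!*1!) = -1/4
Σ = -1/6  ⇒  CG² = 216/35*(-1/6)² = 6/35
CG = −√(6/35) = -0.414039

-0.414039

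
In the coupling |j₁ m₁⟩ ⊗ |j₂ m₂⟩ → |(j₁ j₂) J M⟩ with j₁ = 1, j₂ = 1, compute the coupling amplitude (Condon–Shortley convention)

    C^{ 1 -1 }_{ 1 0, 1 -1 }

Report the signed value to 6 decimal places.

+√(1/2) = +0.707107

j₁+j₂−J=1  J+j₁−j₂=1  J−j₁+j₂=1  j₁+j₂+J+1=4
(j₁±m₁, j₂±m₂, J±M) = (1,1,0,2,0,2)
P² = 1/2
sum k=0..0:
  [0] +1/1 = 1
S = 1
C² = P²·S² = 1/2 ; C = +0.707107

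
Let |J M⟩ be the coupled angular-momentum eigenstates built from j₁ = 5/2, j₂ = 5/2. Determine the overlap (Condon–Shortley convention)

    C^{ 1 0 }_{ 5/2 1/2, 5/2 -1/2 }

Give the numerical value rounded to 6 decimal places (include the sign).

j₁+j₂−J=4  J+j₁−j₂=1  J−j₁+j₂=1  j₁+j₂+J+1=7
(j₁±m₁, j₂±m₂, J±M) = (3,2,2,3,1,1)
P² = 72/35
sum k=1..2:
  [1] −1/6 = -1/6
  [2] +1/4 = 1/4
S = 1/12
C² = P²·S² = 1/70 ; C = +0.119523

+0.119523  (= +√(1/70))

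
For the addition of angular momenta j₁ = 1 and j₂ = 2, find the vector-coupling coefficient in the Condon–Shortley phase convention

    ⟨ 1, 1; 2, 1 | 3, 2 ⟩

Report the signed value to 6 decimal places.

√[7·0!2!4!/7! · 2!0!3!1!5!1!] = √(96)
  +(−1)^0/∏(0,0,0,3,2,1)! = 1/12  (running 1/12)
⟨..|..⟩ = √(96)·(1/12) = +0.816497

+√(2/3) = +0.816497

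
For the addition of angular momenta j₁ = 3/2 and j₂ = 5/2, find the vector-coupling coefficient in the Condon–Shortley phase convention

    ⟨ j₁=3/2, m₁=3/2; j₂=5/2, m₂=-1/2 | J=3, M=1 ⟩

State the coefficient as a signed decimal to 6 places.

+√(9/20) ≈ +0.670820

√[7·1!2!4!/8! · 3!0!2!3!4!2!] = √(144/5)
  +(−1)^0/∏(0,1,0,2,2,2)! = 1/8  (running 1/8)
⟨..|..⟩ = √(144/5)·(1/8) = +0.670820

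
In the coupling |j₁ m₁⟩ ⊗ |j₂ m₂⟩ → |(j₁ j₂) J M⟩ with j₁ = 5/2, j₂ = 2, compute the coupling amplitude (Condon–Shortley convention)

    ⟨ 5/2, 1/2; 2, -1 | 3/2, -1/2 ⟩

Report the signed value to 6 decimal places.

-0.487950  (= −√(5/21))

j₁+j₂−J=3  J+j₁−j₂=2  J−j₁+j₂=1  j₁+j₂+J+1=7
(j₁±m₁, j₂±m₂, J±M) = (3,2,1,3,1,2)
P² = 48/35
sum k=0..1:
  [0] +1/12 = 1/12
  [1] −1/2 = -1/2
S = -5/12
C² = P²·S² = 5/21 ; C = -0.487950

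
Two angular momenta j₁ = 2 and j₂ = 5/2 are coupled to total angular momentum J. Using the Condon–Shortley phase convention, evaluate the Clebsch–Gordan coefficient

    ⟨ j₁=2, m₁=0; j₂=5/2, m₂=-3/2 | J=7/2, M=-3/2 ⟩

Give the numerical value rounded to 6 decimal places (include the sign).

+0.534522  (= +√(2/7))

√[8·1!3!4!/9! · 2!2!1!4!2!5!] = √(512/7)
  +(−1)^0/∏(0,1,2,1,1,3)! = 1/12  (running 1/12)
  +(−1)^1/∏(1,0,1,0,2,4)! = -1/48  (running 1/16)
⟨..|..⟩ = √(512/7)·(1/16) = +0.534522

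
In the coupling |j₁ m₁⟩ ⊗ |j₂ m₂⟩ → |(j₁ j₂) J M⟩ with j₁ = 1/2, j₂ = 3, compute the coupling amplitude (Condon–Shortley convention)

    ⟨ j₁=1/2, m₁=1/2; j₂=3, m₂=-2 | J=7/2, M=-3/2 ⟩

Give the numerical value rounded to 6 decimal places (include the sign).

+√(2/7) ≈ +0.534522

√[8·0!1!6!/8! · 1!0!1!5!2!5!] = √(28800/7)
  +(−1)^0/∏(0,0,0,1,1,5)! = 1/120  (running 1/120)
⟨..|..⟩ = √(28800/7)·(1/120) = +0.534522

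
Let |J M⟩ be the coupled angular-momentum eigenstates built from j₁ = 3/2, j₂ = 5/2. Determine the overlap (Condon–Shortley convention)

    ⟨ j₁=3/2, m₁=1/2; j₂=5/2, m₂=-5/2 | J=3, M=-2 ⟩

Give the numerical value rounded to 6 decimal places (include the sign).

+0.645497

j₁+j₂−J=1  J+j₁−j₂=2  J−j₁+j₂=4  j₁+j₂+J+1=8
(j₁±m₁, j₂±m₂, J±M) = (2,1,0,5,1,5)
P² = 240
sum k=0..0:
  [0] +1/24 = 1/24
S = 1/24
C² = P²·S² = 5/12 ; C = +0.645497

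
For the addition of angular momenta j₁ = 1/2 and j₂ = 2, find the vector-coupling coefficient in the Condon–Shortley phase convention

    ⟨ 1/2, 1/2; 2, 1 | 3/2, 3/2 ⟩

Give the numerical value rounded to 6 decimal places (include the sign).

√[4·1!0!3!/5! · 1!0!3!1!3!0!] = √(36/5)
  +(−1)^0/∏(0,1,0,3,0,0)! = 1/6  (running 1/6)
⟨..|..⟩ = √(36/5)·(1/6) = +0.447214

+√(1/5) ≈ +0.447214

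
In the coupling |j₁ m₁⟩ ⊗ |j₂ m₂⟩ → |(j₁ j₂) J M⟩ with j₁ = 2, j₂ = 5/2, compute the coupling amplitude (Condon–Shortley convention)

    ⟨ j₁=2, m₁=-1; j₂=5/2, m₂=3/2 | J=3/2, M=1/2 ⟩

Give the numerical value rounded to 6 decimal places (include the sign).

triangle: 3!*1!*2!/7! = 12/5040
(j±m)!: 1!*3!*4!*1!*2!*1! = 288
prefactor² = (2J+1)*Δ*N² = 96/35
  k=2: +1/(2!*1!*1!*2!*0!*0!) = 1/4
  k=3: −1/(3!*0!*0!*1!*1!*1!) = -1/6
Σ = 1/12  ⇒  CG² = 96/35*1/12² = 2/105
CG = +√(2/105) = +0.138013

+0.138013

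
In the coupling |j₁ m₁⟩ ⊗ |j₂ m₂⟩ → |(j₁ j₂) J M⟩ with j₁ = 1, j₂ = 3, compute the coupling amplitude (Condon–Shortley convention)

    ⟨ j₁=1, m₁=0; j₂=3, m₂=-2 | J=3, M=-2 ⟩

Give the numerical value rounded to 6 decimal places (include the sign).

+√(1/3) = +0.577350

√[7·1!1!5!/8! · 1!1!1!5!1!5!] = √(300)
  +(−1)^0/∏(0,1,1,1,0,4)! = 1/24  (running 1/24)
  +(−1)^1/∏(1,0,0,0,1,5)! = -1/120  (running 1/30)
⟨..|..⟩ = √(300)·(1/30) = +0.577350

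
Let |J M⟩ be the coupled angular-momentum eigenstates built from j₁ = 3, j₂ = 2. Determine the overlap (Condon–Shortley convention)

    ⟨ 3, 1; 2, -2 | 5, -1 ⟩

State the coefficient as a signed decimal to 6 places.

j₁+j₂−J=0  J+j₁−j₂=6  J−j₁+j₂=4  j₁+j₂+J+1=11
(j₁±m₁, j₂±m₂, J±M) = (4,2,0,4,4,6)
P² = 663552/7
sum k=0..0:
  [0] +1/1152 = 1/1152
S = 1/1152
C² = P²·S² = 1/14 ; C = +0.267261

+0.267261  (= +√(1/14))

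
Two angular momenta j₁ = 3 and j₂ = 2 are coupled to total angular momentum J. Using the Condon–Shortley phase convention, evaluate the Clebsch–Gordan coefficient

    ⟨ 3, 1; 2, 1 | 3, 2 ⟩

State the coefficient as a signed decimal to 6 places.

-0.500000  (= −√(1/4))

triangle: 2!×4!×2!/9! = 96/362880
(j±m)!: 4!×2!×3!×1!×5!×1! = 34560
prefactor² = (2J+1)×Δ×N² = 64
  k=1: −1/(1!×1!×1!×2!×3!×0!) = -1/12
  k=2: +1/(2!×0!×0!×1!×4!×1!) = 1/48
Σ = -1/16  ⇒  CG² = 64×(-1/16)² = 1/4
CG = −√(1/4) = -0.500000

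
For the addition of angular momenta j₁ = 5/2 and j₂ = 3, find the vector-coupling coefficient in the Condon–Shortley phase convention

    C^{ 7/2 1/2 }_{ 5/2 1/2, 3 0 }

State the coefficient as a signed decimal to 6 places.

−√(4/21) = -0.436436

j₁+j₂−J=2  J+j₁−j₂=3  J−j₁+j₂=4  j₁+j₂+J+1=10
(j₁±m₁, j₂±m₂, J±M) = (3,2,3,3,4,3)
P² = 6912/175
sum k=0..2:
  [0] +1/24 = 1/24
  [1] −1/8 = -1/8
  [2] +1/72 = 1/72
S = -5/72
C² = P²·S² = 4/21 ; C = -0.436436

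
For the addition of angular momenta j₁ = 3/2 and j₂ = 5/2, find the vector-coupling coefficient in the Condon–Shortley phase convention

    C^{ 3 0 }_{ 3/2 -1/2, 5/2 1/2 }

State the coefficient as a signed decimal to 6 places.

j₁+j₂−J=1  J+j₁−j₂=2  J−j₁+j₂=4  j₁+j₂+J+1=8
(j₁±m₁, j₂±m₂, J±M) = (1,2,3,2,3,3)
P² = 36/5
sum k=0..1:
  [0] +1/12 = 1/12
  [1] −1/4 = -1/4
S = -1/6
C² = P²·S² = 1/5 ; C = -0.447214

-0.447214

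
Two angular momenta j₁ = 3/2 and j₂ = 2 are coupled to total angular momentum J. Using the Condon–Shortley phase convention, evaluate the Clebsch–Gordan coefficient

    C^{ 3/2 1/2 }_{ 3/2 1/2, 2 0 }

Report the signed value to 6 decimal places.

j₁+j₂−J=2  J+j₁−j₂=1  J−j₁+j₂=2  j₁+j₂+J+1=6
(j₁±m₁, j₂±m₂, J±M) = (2,1,2,2,2,1)
P² = 16/45
sum k=0..1:
  [0] +1/4 = 1/4
  [1] −1/1 = -1
S = -3/4
C² = P²·S² = 1/5 ; C = -0.447214

−√(1/5) ≈ -0.447214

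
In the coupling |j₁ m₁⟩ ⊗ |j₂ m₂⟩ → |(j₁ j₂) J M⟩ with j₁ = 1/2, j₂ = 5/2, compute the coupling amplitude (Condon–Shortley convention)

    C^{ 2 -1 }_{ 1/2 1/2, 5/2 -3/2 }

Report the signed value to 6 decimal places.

√[5·1!0!4!/6! · 1!0!1!4!1!3!] = √(24)
  +(−1)^0/∏(0,1,0,1,0,3)! = 1/6  (running 1/6)
⟨..|..⟩ = √(24)·(1/6) = +0.816497

+0.816497  (= +√(2/3))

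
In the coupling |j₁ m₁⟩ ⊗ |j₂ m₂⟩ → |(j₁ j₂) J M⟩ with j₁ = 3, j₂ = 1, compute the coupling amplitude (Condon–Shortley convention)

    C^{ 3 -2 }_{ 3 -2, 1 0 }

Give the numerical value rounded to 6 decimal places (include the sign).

triangle: 1!·5!·1!/8! = 120/40320
(j±m)!: 1!·5!·1!·1!·1!·5! = 14400
prefactor² = (2J+1)·Δ·N² = 300
  k=0: +1/(0!·1!·5!·1!·0!·0!) = 1/120
  k=1: −1/(1!·0!·4!·0!·1!·1!) = -1/24
Σ = -1/30  ⇒  CG² = 300·(-1/30)² = 1/3
CG = −√(1/3) = -0.577350

−√(1/3) = -0.577350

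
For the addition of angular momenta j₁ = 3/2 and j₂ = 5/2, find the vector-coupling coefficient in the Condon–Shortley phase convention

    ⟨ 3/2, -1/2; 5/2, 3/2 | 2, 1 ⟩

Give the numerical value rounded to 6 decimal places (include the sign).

+√(1/42) = +0.154303

j₁+j₂−J=2  J+j₁−j₂=1  J−j₁+j₂=3  j₁+j₂+J+1=7
(j₁±m₁, j₂±m₂, J±M) = (1,2,4,1,3,1)
P² = 24/7
sum k=1..2:
  [1] −1/6 = -1/6
  [2] +1/4 = 1/4
S = 1/12
C² = P²·S² = 1/42 ; C = +0.154303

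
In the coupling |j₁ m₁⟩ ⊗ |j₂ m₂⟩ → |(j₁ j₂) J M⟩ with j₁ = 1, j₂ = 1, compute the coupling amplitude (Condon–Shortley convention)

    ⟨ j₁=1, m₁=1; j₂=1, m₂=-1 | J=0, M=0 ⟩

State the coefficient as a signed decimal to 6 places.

+0.577350

triangle: 2!·0!·0!/3! = 2/6
(j±m)!: 2!·0!·0!·2!·0!·0! = 4
prefactor² = (2J+1)·Δ·N² = 4/3
  k=0: +1/(0!·2!·0!·0!·0!·0!) = 1/2
Σ = 1/2  ⇒  CG² = 4/3·1/2² = 1/3
CG = +√(1/3) = +0.577350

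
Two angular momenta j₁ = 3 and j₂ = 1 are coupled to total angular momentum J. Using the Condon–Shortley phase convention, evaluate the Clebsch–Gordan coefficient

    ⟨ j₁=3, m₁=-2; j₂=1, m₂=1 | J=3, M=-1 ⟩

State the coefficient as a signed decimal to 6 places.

-0.645497

triangle: 1!*5!*1!/8! = 120/40320
(j±m)!: 1!*5!*2!*0!*2!*4! = 11520
prefactor² = (2J+1)*Δ*N² = 240
  k=1: −1/(1!*0!*4!*1!*1!*0!) = -1/24
Σ = -1/24  ⇒  CG² = 240*(-1/24)² = 5/12
CG = −√(5/12) = -0.645497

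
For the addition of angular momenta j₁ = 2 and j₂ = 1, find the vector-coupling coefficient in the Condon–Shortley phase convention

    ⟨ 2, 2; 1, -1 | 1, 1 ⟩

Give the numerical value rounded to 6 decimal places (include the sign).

j₁+j₂−J=2  J+j₁−j₂=2  J−j₁+j₂=0  j₁+j₂+J+1=5
(j₁±m₁, j₂±m₂, J±M) = (4,0,0,2,2,0)
P² = 48/5
sum k=0..0:
  [0] +1/4 = 1/4
S = 1/4
C² = P²·S² = 3/5 ; C = +0.774597

+√(3/5) = +0.774597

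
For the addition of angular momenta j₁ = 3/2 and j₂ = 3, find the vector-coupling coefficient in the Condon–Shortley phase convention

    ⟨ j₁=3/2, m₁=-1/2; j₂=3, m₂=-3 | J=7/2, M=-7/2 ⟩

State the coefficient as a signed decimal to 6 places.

triangle: 1!·2!·5!/9! = 240/362880
(j±m)!: 1!·2!·0!·6!·0!·7! = 7257600
prefactor² = (2J+1)·Δ·N² = 38400
  k=0: +1/(0!·1!·2!·0!·0!·5!) = 1/240
Σ = 1/240  ⇒  CG² = 38400·1/240² = 2/3
CG = +√(2/3) = +0.816497

+√(2/3) ≈ +0.816497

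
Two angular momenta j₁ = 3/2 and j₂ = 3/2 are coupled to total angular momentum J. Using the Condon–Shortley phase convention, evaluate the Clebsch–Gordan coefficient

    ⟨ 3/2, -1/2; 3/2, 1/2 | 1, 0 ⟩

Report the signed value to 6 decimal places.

j₁+j₂−J=2  J+j₁−j₂=1  J−j₁+j₂=1  j₁+j₂+J+1=5
(j₁±m₁, j₂±m₂, J±M) = (1,2,2,1,1,1)
P² = 1/5
sum k=1..2:
  [1] −1/1 = -1
  [2] +1/2 = 1/2
S = -1/2
C² = P²·S² = 1/20 ; C = -0.223607

-0.223607  (= −√(1/20))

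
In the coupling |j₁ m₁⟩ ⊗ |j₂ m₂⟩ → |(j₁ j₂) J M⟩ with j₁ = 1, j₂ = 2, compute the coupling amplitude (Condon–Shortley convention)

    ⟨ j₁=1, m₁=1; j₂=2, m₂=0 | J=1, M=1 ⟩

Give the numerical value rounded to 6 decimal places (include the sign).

√[3·2!0!2!/5! · 2!0!2!2!2!0!] = √(8/5)
  +(−1)^0/∏(0,2,0,2,0,0)! = 1/4  (running 1/4)
⟨..|..⟩ = √(8/5)·(1/4) = +0.316228

+√(1/10) ≈ +0.316228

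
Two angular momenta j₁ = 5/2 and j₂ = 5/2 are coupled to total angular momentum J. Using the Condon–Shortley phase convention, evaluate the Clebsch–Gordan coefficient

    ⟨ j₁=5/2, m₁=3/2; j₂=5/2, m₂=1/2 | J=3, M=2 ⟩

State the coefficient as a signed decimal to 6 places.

-0.288675  (= −√(1/12))

j₁+j₂−J=2  J+j₁−j₂=3  J−j₁+j₂=3  j₁+j₂+J+1=9
(j₁±m₁, j₂±m₂, J±M) = (4,1,3,2,5,1)
P² = 48
sum k=0..1:
  [0] +1/24 = 1/24
  [1] −1/12 = -1/12
S = -1/24
C² = P²·S² = 1/12 ; C = -0.288675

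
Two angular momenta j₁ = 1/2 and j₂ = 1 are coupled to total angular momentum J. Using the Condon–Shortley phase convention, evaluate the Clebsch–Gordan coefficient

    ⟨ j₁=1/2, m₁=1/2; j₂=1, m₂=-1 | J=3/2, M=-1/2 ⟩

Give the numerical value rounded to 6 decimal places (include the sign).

+0.577350  (= +√(1/3))

√[4·0!1!2!/4! · 1!0!0!2!1!2!] = √(4/3)
  +(−1)^0/∏(0,0,0,0,1,2)! = 1/2  (running 1/2)
⟨..|..⟩ = √(4/3)·(1/2) = +0.577350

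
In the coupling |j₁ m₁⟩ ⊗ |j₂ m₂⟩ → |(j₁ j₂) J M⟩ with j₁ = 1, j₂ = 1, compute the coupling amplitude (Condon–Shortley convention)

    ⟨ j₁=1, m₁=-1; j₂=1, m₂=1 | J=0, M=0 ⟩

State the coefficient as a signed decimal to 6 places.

√[1·2!0!0!/3! · 0!2!2!0!0!0!] = √(4/3)
  +(−1)^2/∏(2,0,0,0,0,0)! = 1/2  (running 1/2)
⟨..|..⟩ = √(4/3)·(1/2) = +0.577350

+0.577350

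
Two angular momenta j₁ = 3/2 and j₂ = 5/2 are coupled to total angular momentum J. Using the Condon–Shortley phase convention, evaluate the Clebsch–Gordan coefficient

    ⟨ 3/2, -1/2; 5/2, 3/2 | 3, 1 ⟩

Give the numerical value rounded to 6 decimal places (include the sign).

√[7·1!2!4!/8! · 1!2!4!1!4!2!] = √(96/5)
  +(−1)^0/∏(0,1,2,4,0,0)! = 1/48  (running 1/48)
  +(−1)^1/∏(1,0,1,3,1,1)! = -1/6  (running -7/48)
⟨..|..⟩ = √(96/5)·(-7/48) = -0.639010

-0.639010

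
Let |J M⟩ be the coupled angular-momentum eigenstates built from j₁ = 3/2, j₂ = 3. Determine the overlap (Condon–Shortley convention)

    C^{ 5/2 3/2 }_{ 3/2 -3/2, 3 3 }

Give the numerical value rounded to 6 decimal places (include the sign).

+0.566947  (= +√(9/28))

triangle: 2!*1!*4!/8! = 48/40320
(j±m)!: 0!*3!*6!*0!*4!*1! = 103680
prefactor² = (2J+1)*Δ*N² = 5184/7
  k=2: +1/(2!*0!*1!*4!*0!*0!) = 1/48
Σ = 1/48  ⇒  CG² = 5184/7*1/48² = 9/28
CG = +√(9/28) = +0.566947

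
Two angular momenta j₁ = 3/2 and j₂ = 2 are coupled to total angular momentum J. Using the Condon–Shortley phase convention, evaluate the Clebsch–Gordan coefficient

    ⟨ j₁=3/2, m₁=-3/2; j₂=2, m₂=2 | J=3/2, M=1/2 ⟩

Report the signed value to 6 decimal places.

+0.632456  (= +√(2/5))

triangle: 2!·1!·2!/6! = 4/720
(j±m)!: 0!·3!·4!·0!·2!·1! = 288
prefactor² = (2J+1)·Δ·N² = 32/5
  k=2: +1/(2!·0!·1!·2!·0!·0!) = 1/4
Σ = 1/4  ⇒  CG² = 32/5·1/4² = 2/5
CG = +√(2/5) = +0.632456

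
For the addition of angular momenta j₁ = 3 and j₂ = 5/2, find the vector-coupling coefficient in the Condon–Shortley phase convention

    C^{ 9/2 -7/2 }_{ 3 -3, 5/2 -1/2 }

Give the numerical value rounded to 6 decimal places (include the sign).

−√(16/33) = -0.696311

triangle: 1!×5!×4!/11! = 2880/39916800
(j±m)!: 0!×6!×2!×3!×1!×8! = 348364800
prefactor² = (2J+1)×Δ×N² = 2764800/11
  k=1: −1/(1!×0!×5!×1!×0!×3!) = -1/720
Σ = -1/720  ⇒  CG² = 2764800/11×(-1/720)² = 16/33
CG = −√(16/33) = -0.696311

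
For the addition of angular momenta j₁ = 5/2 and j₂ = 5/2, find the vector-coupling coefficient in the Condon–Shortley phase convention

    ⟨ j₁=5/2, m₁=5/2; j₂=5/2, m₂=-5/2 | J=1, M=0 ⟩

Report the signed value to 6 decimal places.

√[3·4!1!1!/7! · 5!0!0!5!1!1!] = √(1440/7)
  +(−1)^0/∏(0,4,0,0,1,1)! = 1/24  (running 1/24)
⟨..|..⟩ = √(1440/7)·(1/24) = +0.597614

+0.597614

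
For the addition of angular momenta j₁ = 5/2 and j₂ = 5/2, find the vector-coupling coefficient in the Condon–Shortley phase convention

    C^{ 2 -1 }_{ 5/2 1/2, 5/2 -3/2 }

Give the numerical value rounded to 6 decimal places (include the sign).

√[5·3!2!2!/8! · 3!2!1!4!1!3!] = √(36/7)
  +(−1)^0/∏(0,3,2,1,0,1)! = 1/12  (running 1/12)
  +(−1)^1/∏(1,2,1,0,1,2)! = -1/4  (running -1/6)
⟨..|..⟩ = √(36/7)·(-1/6) = -0.377964

-0.377964  (= −√(1/7))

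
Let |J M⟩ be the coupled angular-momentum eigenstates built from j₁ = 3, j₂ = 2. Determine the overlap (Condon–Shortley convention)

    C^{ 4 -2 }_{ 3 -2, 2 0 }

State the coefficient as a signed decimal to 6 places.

−√(12/35) ≈ -0.585540

j₁+j₂−J=1  J+j₁−j₂=5  J−j₁+j₂=3  j₁+j₂+J+1=10
(j₁±m₁, j₂±m₂, J±M) = (1,5,2,2,2,6)
P² = 8640/7
sum k=0..1:
  [0] +1/240 = 1/240
  [1] −1/48 = -1/48
S = -1/60
C² = P²·S² = 12/35 ; C = -0.585540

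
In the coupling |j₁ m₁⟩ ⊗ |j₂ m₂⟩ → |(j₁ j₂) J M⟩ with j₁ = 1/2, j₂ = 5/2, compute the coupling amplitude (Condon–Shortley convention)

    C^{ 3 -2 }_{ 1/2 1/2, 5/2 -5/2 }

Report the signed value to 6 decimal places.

√[7·0!1!5!/7! · 1!0!0!5!1!5!] = √(2400)
  +(−1)^0/∏(0,0,0,0,1,5)! = 1/120  (running 1/120)
⟨..|..⟩ = √(2400)·(1/120) = +0.408248

+√(1/6) ≈ +0.408248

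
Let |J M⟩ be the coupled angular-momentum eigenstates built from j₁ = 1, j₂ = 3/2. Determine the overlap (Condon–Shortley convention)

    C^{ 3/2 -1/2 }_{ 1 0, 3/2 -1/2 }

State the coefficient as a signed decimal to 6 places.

+√(1/15) = +0.258199

√[4·1!1!2!/5! · 1!1!1!2!1!2!] = √(4/15)
  +(−1)^0/∏(0,1,1,1,0,1)! = 1  (running 1)
  +(−1)^1/∏(1,0,0,0,1,2)! = -1/2  (running 1/2)
⟨..|..⟩ = √(4/15)·(1/2) = +0.258199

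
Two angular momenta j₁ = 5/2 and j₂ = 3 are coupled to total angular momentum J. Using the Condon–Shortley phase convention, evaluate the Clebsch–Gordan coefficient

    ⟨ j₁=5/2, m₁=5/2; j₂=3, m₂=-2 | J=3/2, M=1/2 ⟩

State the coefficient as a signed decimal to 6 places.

triangle: 4!*1!*2!/8! = 48/40320
(j±m)!: 5!*0!*1!*5!*2!*1! = 28800
prefactor² = (2J+1)*Δ*N² = 960/7
  k=0: +1/(0!*4!*0!*1!*1!*1!) = 1/24
Σ = 1/24  ⇒  CG² = 960/7*1/24² = 5/21
CG = +√(5/21) = +0.487950

+0.487950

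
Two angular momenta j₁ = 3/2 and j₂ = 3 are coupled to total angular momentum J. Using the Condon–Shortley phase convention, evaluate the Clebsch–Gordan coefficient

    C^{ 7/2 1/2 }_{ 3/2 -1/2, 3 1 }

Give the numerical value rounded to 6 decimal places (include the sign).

√[8·1!2!5!/9! · 1!2!4!2!4!3!] = √(512/7)
  +(−1)^0/∏(0,1,2,4,0,1)! = 1/48  (running 1/48)
  +(−1)^1/∏(1,0,1,3,1,2)! = -1/12  (running -1/16)
⟨..|..⟩ = √(512/7)·(-1/16) = -0.534522

−√(2/7) = -0.534522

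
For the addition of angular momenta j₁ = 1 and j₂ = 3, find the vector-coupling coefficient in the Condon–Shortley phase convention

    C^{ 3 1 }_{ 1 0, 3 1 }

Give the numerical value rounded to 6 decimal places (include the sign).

j₁+j₂−J=1  J+j₁−j₂=1  J−j₁+j₂=5  j₁+j₂+J+1=8
(j₁±m₁, j₂±m₂, J±M) = (1,1,4,2,4,2)
P² = 48
sum k=0..1:
  [0] +1/24 = 1/24
  [1] −1/12 = -1/12
S = -1/24
C² = P²·S² = 1/12 ; C = -0.288675

-0.288675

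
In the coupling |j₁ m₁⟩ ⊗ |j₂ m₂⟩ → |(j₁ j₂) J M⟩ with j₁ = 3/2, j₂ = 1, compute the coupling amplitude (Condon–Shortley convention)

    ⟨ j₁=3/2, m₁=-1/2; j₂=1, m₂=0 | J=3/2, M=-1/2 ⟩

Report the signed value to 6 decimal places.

-0.258199  (= −√(1/15))

triangle: 1!×2!×1!/5! = 2/120
(j±m)!: 1!×2!×1!×1!×1!×2! = 4
prefactor² = (2J+1)×Δ×N² = 4/15
  k=0: +1/(0!×1!×2!×1!×0!×0!) = 1/2
  k=1: −1/(1!×0!×1!×0!×1!×1!) = -1
Σ = -1/2  ⇒  CG² = 4/15×(-1/2)² = 1/15
CG = −√(1/15) = -0.258199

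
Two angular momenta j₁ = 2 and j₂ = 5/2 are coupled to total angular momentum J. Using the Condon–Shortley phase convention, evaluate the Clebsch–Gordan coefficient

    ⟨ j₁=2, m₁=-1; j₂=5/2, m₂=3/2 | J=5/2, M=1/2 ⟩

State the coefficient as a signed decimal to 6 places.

+0.414039

√[6·2!2!3!/8! · 1!3!4!1!3!2!] = √(216/35)
  +(−1)^1/∏(1,1,2,3,0,0)! = -1/12  (running -1/12)
  +(−1)^2/∏(2,0,1,2,1,1)! = 1/4  (running 1/6)
⟨..|..⟩ = √(216/35)·(1/6) = +0.414039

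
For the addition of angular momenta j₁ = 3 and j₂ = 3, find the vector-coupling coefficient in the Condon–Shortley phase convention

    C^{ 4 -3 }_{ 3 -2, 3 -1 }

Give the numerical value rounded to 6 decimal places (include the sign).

j₁+j₂−J=2  J+j₁−j₂=4  J−j₁+j₂=4  j₁+j₂+J+1=11
(j₁±m₁, j₂±m₂, J±M) = (1,5,2,4,1,7)
P² = 82944/11
sum k=1..2:
  [1] −1/144 = -1/144
  [2] +1/288 = 1/288
S = -1/288
C² = P²·S² = 1/11 ; C = -0.301511

−√(1/11) = -0.301511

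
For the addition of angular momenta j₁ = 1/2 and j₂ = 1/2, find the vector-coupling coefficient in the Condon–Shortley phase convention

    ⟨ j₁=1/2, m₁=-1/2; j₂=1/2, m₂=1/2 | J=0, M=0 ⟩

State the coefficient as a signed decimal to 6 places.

√[1·1!0!0!/2! · 0!1!1!0!0!0!] = √(1/2)
  +(−1)^1/∏(1,0,0,0,0,0)! = -1  (running -1)
⟨..|..⟩ = √(1/2)·(-1) = -0.707107

-0.707107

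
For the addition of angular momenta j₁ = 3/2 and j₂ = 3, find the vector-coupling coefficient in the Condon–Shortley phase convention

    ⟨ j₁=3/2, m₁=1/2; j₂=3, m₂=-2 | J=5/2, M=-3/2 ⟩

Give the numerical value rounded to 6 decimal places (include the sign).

j₁+j₂−J=2  J+j₁−j₂=1  J−j₁+j₂=4  j₁+j₂+J+1=8
(j₁±m₁, j₂±m₂, J±M) = (2,1,1,5,1,4)
P² = 288/7
sum k=0..1:
  [0] +1/12 = 1/12
  [1] −1/24 = -1/24
S = 1/24
C² = P²·S² = 1/14 ; C = +0.267261

+√(1/14) = +0.267261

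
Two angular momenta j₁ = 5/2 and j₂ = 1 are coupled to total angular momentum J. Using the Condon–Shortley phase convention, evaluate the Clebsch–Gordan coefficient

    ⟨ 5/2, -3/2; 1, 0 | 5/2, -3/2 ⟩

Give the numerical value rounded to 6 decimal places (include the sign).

-0.507093

√[6·1!4!1!/7! · 1!4!1!1!1!4!] = √(576/35)
  +(−1)^0/∏(0,1,4,1,0,0)! = 1/24  (running 1/24)
  +(−1)^1/∏(1,0,3,0,1,1)! = -1/6  (running -1/8)
⟨..|..⟩ = √(576/35)·(-1/8) = -0.507093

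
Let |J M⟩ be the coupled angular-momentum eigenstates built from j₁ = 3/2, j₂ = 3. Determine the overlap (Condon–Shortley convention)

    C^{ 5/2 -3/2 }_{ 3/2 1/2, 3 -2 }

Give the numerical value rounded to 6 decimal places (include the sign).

+0.267261

triangle: 2!·1!·4!/8! = 48/40320
(j±m)!: 2!·1!·1!·5!·1!·4! = 5760
prefactor² = (2J+1)·Δ·N² = 288/7
  k=0: +1/(0!·2!·1!·1!·0!·3!) = 1/12
  k=1: −1/(1!·1!·0!·0!·1!·4!) = -1/24
Σ = 1/24  ⇒  CG² = 288/7·1/24² = 1/14
CG = +√(1/14) = +0.267261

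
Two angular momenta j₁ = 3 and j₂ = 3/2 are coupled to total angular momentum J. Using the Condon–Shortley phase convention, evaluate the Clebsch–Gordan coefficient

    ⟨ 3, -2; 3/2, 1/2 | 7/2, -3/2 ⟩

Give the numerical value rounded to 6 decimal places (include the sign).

-0.654654  (= −√(3/7))

√[8·1!5!2!/9! · 1!5!2!1!2!5!] = √(6400/21)
  +(−1)^0/∏(0,1,5,2,0,0)! = 1/240  (running 1/240)
  +(−1)^1/∏(1,0,4,1,1,1)! = -1/24  (running -3/80)
⟨..|..⟩ = √(6400/21)·(-3/80) = -0.654654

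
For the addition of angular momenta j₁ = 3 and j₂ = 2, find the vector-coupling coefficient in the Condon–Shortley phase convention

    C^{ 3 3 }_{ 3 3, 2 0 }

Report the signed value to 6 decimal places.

√[7·2!4!2!/9! · 6!0!2!2!6!0!] = √(3840)
  +(−1)^0/∏(0,2,0,2,4,0)! = 1/96  (running 1/96)
⟨..|..⟩ = √(3840)·(1/96) = +0.645497

+√(5/12) ≈ +0.645497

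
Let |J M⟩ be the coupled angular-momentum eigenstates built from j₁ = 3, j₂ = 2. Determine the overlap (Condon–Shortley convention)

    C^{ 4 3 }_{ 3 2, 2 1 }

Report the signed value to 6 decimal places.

+√(1/20) ≈ +0.223607

√[9·1!5!3!/10! · 5!1!3!1!7!1!] = √(6480)
  +(−1)^0/∏(0,1,1,3,4,0)! = 1/144  (running 1/144)
  +(−1)^1/∏(1,0,0,2,5,1)! = -1/240  (running 1/360)
⟨..|..⟩ = √(6480)·(1/360) = +0.223607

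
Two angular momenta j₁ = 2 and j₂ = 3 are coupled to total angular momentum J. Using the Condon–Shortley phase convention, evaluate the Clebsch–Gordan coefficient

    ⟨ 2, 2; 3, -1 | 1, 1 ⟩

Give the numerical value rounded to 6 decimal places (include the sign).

j₁+j₂−J=4  J+j₁−j₂=0  J−j₁+j₂=2  j₁+j₂+J+1=7
(j₁±m₁, j₂±m₂, J±M) = (4,0,2,4,2,0)
P² = 2304/35
sum k=0..0:
  [0] +1/48 = 1/48
S = 1/48
C² = P²·S² = 1/35 ; C = +0.169031

+0.169031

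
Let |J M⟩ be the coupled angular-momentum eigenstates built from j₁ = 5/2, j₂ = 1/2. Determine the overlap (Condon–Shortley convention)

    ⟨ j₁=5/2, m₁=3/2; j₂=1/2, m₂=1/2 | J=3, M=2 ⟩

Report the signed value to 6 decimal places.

j₁+j₂−J=0  J+j₁−j₂=5  J−j₁+j₂=1  j₁+j₂+J+1=7
(j₁±m₁, j₂±m₂, J±M) = (4,1,1,0,5,1)
P² = 480
sum k=0..0:
  [0] +1/24 = 1/24
S = 1/24
C² = P²·S² = 5/6 ; C = +0.912871

+√(5/6) = +0.912871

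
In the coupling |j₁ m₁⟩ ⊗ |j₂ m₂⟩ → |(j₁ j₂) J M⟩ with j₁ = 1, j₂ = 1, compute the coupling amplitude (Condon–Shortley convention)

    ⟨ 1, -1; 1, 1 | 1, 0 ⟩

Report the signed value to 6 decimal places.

−√(1/2) = -0.707107

j₁+j₂−J=1  J+j₁−j₂=1  J−j₁+j₂=1  j₁+j₂+J+1=4
(j₁±m₁, j₂±m₂, J±M) = (0,2,2,0,1,1)
P² = 1/2
sum k=1..1:
  [1] −1/1 = -1
S = -1
C² = P²·S² = 1/2 ; C = -0.707107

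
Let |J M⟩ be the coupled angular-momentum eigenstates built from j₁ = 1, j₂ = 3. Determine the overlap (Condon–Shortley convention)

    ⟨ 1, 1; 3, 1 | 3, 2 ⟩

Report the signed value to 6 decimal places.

j₁+j₂−J=1  J+j₁−j₂=1  J−j₁+j₂=5  j₁+j₂+J+1=8
(j₁±m₁, j₂±m₂, J±M) = (2,0,4,2,5,1)
P² = 240
sum k=0..0:
  [0] +1/24 = 1/24
S = 1/24
C² = P²·S² = 5/12 ; C = +0.645497

+√(5/12) = +0.645497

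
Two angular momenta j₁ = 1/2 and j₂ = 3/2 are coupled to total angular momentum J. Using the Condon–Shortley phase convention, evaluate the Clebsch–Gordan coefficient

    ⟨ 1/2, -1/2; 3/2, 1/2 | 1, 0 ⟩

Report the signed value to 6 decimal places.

√[3·1!0!2!/4! · 0!1!2!1!1!1!] = √(1/2)
  +(−1)^1/∏(1,0,0,1,0,1)! = -1  (running -1)
⟨..|..⟩ = √(1/2)·(-1) = -0.707107

−√(1/2) = -0.707107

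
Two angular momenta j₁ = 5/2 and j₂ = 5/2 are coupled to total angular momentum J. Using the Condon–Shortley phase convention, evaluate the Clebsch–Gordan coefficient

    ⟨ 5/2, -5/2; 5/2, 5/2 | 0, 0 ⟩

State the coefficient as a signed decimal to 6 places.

√[1·5!0!0!/6! · 0!5!5!0!0!0!] = √(2400)
  +(−1)^5/∏(5,0,0,0,0,0)! = -1/120  (running -1/120)
⟨..|..⟩ = √(2400)·(-1/120) = -0.408248

−√(1/6) = -0.408248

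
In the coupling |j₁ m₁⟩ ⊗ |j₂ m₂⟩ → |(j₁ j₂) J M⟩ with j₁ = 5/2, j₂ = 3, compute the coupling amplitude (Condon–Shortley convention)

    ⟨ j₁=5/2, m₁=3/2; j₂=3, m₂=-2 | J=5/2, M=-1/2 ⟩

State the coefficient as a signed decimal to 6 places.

+0.267261

j₁+j₂−J=3  J+j₁−j₂=2  J−j₁+j₂=3  j₁+j₂+J+1=9
(j₁±m₁, j₂±m₂, J±M) = (4,1,1,5,2,3)
P² = 288/7
sum k=0..1:
  [0] +1/12 = 1/12
  [1] −1/24 = -1/24
S = 1/24
C² = P²·S² = 1/14 ; C = +0.267261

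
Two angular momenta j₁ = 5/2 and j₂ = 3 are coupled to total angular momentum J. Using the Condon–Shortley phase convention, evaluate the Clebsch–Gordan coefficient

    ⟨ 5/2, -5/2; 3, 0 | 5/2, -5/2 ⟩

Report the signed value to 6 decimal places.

−√(5/42) ≈ -0.345033

√[6·3!2!3!/9! · 0!5!3!3!0!5!] = √(4320/7)
  +(−1)^3/∏(3,0,2,0,0,3)! = -1/72  (running -1/72)
⟨..|..⟩ = √(4320/7)·(-1/72) = -0.345033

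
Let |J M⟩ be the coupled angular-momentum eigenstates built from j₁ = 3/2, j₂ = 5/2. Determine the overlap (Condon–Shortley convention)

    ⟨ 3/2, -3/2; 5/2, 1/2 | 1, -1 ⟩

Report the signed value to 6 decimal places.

triangle: 3!×0!×2!/6! = 12/720
(j±m)!: 0!×3!×3!×2!×0!×2! = 144
prefactor² = (2J+1)×Δ×N² = 36/5
  k=3: −1/(3!×0!×0!×0!×0!×2!) = -1/12
Σ = -1/12  ⇒  CG² = 36/5×(-1/12)² = 1/20
CG = −√(1/20) = -0.223607

-0.223607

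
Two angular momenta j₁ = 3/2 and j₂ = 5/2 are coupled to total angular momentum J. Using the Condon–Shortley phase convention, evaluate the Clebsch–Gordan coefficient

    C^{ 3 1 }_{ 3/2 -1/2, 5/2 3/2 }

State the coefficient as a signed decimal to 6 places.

-0.639010  (= −√(49/120))

j₁+j₂−J=1  J+j₁−j₂=2  J−j₁+j₂=4  j₁+j₂+J+1=8
(j₁±m₁, j₂±m₂, J±M) = (1,2,4,1,4,2)
P² = 96/5
sum k=0..1:
  [0] +1/48 = 1/48
  [1] −1/6 = -1/6
S = -7/48
C² = P²·S² = 49/120 ; C = -0.639010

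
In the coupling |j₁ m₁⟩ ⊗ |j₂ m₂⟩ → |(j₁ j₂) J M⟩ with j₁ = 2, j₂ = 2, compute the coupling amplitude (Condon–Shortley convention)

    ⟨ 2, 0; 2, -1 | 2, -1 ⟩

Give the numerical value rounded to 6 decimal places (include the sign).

−√(1/14) ≈ -0.267261

√[5·2!2!2!/7! · 2!2!1!3!1!3!] = √(8/7)
  +(−1)^0/∏(0,2,2,1,0,1)! = 1/4  (running 1/4)
  +(−1)^1/∏(1,1,1,0,1,2)! = -1/2  (running -1/4)
⟨..|..⟩ = √(8/7)·(-1/4) = -0.267261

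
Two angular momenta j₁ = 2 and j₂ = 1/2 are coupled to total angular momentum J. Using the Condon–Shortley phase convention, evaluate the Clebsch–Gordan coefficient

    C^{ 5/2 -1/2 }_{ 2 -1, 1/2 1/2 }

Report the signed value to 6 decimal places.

+√(2/5) ≈ +0.632456

√[6·0!4!1!/6! · 1!3!1!0!2!3!] = √(72/5)
  +(−1)^0/∏(0,0,3,1,1,0)! = 1/6  (running 1/6)
⟨..|..⟩ = √(72/5)·(1/6) = +0.632456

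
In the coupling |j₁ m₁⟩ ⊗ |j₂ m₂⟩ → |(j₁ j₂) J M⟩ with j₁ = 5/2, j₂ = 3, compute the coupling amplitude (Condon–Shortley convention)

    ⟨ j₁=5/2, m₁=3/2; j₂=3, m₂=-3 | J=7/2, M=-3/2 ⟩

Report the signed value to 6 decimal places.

+0.534522  (= +√(2/7))

√[8·2!3!4!/10! · 4!1!0!6!2!5!] = √(18432/7)
  +(−1)^0/∏(0,2,1,0,2,4)! = 1/96  (running 1/96)
⟨..|..⟩ = √(18432/7)·(1/96) = +0.534522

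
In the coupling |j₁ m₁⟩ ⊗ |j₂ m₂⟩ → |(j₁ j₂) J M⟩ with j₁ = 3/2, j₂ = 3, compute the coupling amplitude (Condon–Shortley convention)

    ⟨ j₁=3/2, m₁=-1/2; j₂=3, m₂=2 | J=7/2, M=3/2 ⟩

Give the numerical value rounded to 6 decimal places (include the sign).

−√(3/7) = -0.654654

j₁+j₂−J=1  J+j₁−j₂=2  J−j₁+j₂=5  j₁+j₂+J+1=9
(j₁±m₁, j₂±m₂, J±M) = (1,2,5,1,5,2)
P² = 6400/21
sum k=0..1:
  [0] +1/240 = 1/240
  [1] −1/24 = -1/24
S = -3/80
C² = P²·S² = 3/7 ; C = -0.654654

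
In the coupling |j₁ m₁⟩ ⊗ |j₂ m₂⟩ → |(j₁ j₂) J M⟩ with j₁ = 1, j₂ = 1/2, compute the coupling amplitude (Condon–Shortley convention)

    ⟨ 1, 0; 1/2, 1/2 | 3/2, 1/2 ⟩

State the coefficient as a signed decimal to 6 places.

+√(2/3) ≈ +0.816497

j₁+j₂−J=0  J+j₁−j₂=2  J−j₁+j₂=1  j₁+j₂+J+1=4
(j₁±m₁, j₂±m₂, J±M) = (1,1,1,0,2,1)
P² = 2/3
sum k=0..0:
  [0] +1/1 = 1
S = 1
C² = P²·S² = 2/3 ; C = +0.816497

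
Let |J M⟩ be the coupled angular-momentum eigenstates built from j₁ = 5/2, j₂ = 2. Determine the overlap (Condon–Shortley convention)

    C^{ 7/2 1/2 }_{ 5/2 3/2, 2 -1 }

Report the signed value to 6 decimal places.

+√(121/315) = +0.619780

√[8·1!4!3!/9! · 4!1!1!3!4!3!] = √(2304/35)
  +(−1)^0/∏(0,1,1,1,3,2)! = 1/12  (running 1/12)
  +(−1)^1/∏(1,0,0,0,4,3)! = -1/144  (running 11/144)
⟨..|..⟩ = √(2304/35)·(11/144) = +0.619780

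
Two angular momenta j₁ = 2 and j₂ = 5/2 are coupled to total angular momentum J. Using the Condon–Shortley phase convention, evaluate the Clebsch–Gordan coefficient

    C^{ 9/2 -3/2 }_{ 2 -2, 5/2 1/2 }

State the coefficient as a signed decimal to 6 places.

j₁+j₂−J=0  J+j₁−j₂=4  J−j₁+j₂=5  j₁+j₂+J+1=10
(j₁±m₁, j₂±m₂, J±M) = (0,4,3,2,3,6)
P² = 69120/7
sum k=0..0:
  [0] +1/288 = 1/288
S = 1/288
C² = P²·S² = 5/42 ; C = +0.345033

+√(5/42) ≈ +0.345033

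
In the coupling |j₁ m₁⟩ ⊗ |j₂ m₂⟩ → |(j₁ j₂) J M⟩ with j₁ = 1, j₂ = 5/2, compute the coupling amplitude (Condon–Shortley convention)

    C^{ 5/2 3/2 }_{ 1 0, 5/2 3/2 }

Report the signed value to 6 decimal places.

j₁+j₂−J=1  J+j₁−j₂=1  J−j₁+j₂=4  j₁+j₂+J+1=7
(j₁±m₁, j₂±m₂, J±M) = (1,1,4,1,4,1)
P² = 576/35
sum k=0..1:
  [0] +1/24 = 1/24
  [1] −1/6 = -1/6
S = -1/8
C² = P²·S² = 9/35 ; C = -0.507093

−√(9/35) ≈ -0.507093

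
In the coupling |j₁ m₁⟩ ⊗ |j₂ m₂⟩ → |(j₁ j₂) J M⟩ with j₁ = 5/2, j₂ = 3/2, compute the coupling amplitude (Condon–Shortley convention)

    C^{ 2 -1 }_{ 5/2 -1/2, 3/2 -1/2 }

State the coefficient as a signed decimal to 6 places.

triangle: 2!*3!*1!/7! = 12/5040
(j±m)!: 2!*3!*1!*2!*1!*3! = 144
prefactor² = (2J+1)*Δ*N² = 12/7
  k=0: +1/(0!*2!*3!*1!*0!*0!) = 1/12
  k=1: −1/(1!*1!*2!*0!*1!*1!) = -1/2
Σ = -5/12  ⇒  CG² = 12/7*(-5/12)² = 25/84
CG = −√(25/84) = -0.545545

−√(25/84) = -0.545545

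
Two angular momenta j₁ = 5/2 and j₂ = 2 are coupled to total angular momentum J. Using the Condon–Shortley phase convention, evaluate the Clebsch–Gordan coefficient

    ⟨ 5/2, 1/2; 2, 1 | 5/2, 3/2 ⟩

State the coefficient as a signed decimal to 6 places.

-0.414039  (= −√(6/35))

j₁+j₂−J=2  J+j₁−j₂=3  J−j₁+j₂=2  j₁+j₂+J+1=8
(j₁±m₁, j₂±m₂, J±M) = (3,2,3,1,4,1)
P² = 216/35
sum k=1..2:
  [1] −1/4 = -1/4
  [2] +1/12 = 1/12
S = -1/6
C² = P²·S² = 6/35 ; C = -0.414039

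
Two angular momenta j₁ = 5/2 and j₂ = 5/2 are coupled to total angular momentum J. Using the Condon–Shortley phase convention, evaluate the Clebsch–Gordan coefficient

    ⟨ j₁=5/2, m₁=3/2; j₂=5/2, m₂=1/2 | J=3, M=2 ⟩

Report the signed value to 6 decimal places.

triangle: 2!*3!*3!/9! = 72/362880
(j±m)!: 4!*1!*3!*2!*5!*1! = 34560
prefactor² = (2J+1)*Δ*N² = 48
  k=0: +1/(0!*2!*1!*3!*2!*0!) = 1/24
  k=1: −1/(1!*1!*0!*2!*3!*1!) = -1/12
Σ = -1/24  ⇒  CG² = 48*(-1/24)² = 1/12
CG = −√(1/12) = -0.288675

-0.288675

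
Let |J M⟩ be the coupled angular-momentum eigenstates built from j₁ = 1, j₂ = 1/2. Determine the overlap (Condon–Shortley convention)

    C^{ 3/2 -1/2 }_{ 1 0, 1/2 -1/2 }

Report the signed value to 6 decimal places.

triangle: 0!*2!*1!/4! = 2/24
(j±m)!: 1!*1!*0!*1!*1!*2! = 2
prefactor² = (2J+1)*Δ*N² = 2/3
  k=0: +1/(0!*0!*1!*0!*1!*1!) = 1
Σ = 1  ⇒  CG² = 2/3*1² = 2/3
CG = +√(2/3) = +0.816497

+√(2/3) = +0.816497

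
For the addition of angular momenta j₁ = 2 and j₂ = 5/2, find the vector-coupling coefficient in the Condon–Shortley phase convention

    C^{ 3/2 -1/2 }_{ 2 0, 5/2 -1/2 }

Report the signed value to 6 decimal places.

triangle: 3!·1!·2!/7! = 12/5040
(j±m)!: 2!·2!·2!·3!·1!·2! = 96
prefactor² = (2J+1)·Δ·N² = 32/35
  k=1: −1/(1!·2!·1!·1!·0!·1!) = -1/2
  k=2: +1/(2!·1!·0!·0!·1!·2!) = 1/4
Σ = -1/4  ⇒  CG² = 32/35·(-1/4)² = 2/35
CG = −√(2/35) = -0.239046

−√(2/35) ≈ -0.239046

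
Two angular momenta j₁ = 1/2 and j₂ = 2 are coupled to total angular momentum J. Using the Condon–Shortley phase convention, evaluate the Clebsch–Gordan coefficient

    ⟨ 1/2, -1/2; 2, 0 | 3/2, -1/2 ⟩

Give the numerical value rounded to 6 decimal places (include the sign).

−√(2/5) ≈ -0.632456

√[4·1!0!3!/5! · 0!1!2!2!1!2!] = √(8/5)
  +(−1)^1/∏(1,0,0,1,0,2)! = -1/2  (running -1/2)
⟨..|..⟩ = √(8/5)·(-1/2) = -0.632456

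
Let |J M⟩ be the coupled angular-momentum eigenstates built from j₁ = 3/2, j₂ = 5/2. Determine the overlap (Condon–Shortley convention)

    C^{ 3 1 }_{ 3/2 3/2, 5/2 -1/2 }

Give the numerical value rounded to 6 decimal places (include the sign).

√[7·1!2!4!/8! · 3!0!2!3!4!2!] = √(144/5)
  +(−1)^0/∏(0,1,0,2,2,2)! = 1/8  (running 1/8)
⟨..|..⟩ = √(144/5)·(1/8) = +0.670820

+√(9/20) = +0.670820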